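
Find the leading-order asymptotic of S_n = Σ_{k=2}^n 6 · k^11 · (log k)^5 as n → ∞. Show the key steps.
S_n ~ n^12 · (log n)^5 / 2

By integral comparison, S_n = ∫_1^n 6 · x^11 · (log x)^5 dx + O(n^11 · (log n)^5). For the integral, the leading term of ∫_1^n x^11 (log x)^5 dx is n^12/12 · (log n)^5 (by repeated integration by parts; each step lowers the log-exponent and produces a relatively O(1/log n) correction). Hence S_n ~ n^12 · (log n)^5 / 2.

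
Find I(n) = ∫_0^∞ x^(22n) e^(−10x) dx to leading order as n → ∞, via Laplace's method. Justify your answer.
I(n) ~ (sqrt(2π·22n) / 10) · (22n/(10e))^(22n)

Write the integrand as exp(22n ln x − 10x) and set f(x) = 22n ln x − 10x. Then f'(x) = 22n/x − 10 = 0 at x* = 22n/10, and f''(x*) = −22n/x*^2 = −10^2/(22n). Laplace's method (interior maximum) gives
  I(n) ~ e^(f(x*)) · sqrt(2π / |f''(x*)|)
        = exp(22n ln(22n/10) − 22n) · sqrt(2π · 22n / 10^2)
        = (22n/10)^(22n) e^(−22n) · sqrt(2π·22n) / 10
        = (sqrt(2π·22n) / 10) · (22n/(10e))^(22n).
This matches Γ(22n+1)/10^(22n+1) with Stirling applied to Γ.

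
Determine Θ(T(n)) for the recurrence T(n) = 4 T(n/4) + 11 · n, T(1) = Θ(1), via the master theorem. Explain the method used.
T(n) = Θ(n log n)

log_4 4 = 1, and f(n) = 11 · n = Θ(n^(log_4 4)). This is Case 2 of the master theorem: T(n) = Θ(f(n) · log n) = Θ(n log n).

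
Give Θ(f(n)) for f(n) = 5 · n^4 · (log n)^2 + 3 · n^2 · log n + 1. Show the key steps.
f(n) ∈ Θ(n^4 · (log n)^2)

Compare the terms by growth order. For large n, n^a · (log n)^b dominates n^a' · (log n)^b' iff a > a', or (a = a' and b > b'). Ranking the 3 terms shows the dominant one is 5 · n^4 · (log n)^2. Hence f(n) ∈ Θ(n^4 · (log n)^2).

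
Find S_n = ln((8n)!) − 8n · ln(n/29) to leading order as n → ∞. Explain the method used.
S_n ~ 8n · (ln 232 − 1) + O(ln n)

Stirling: ln((8n)!) = 8n ln(8n) − 8n + O(ln n).
  S_n = 8n ln(8n) − 8n − 8n ln(n/29) + O(ln n)
      = 8n ln(8n) − 8n ln n + 8n ln 29 − 8n + O(ln n)
      = 8n ln 8 + 8n ln 29 − 8n + O(ln n)
      = 8n (ln 232 − 1) + O(ln n).
Numerically ln(232) − 1 ≈ 4.4467.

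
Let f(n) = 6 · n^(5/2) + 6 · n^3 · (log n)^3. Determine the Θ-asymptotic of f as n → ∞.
f(n) ∈ Θ(n^3 · (log n)^3)

Compare the terms by growth order. For large n, n^a · (log n)^b dominates n^a' · (log n)^b' iff a > a', or (a = a' and b > b'). Ranking the 2 terms shows the dominant one is 6 · n^3 · (log n)^3. Hence f(n) ∈ Θ(n^3 · (log n)^3).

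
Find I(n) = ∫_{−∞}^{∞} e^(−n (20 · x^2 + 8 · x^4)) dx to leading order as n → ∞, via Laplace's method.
I(n) ~ sqrt(π/(20n))

φ(x) = 20 · x^2 + 8 · x^4 has its unique global minimum at x* = 0 (since φ'(x) = 40x + 32x^3 = 0 only at x = 0 for real x with both coefficients positive, and φ → ∞ as |x| → ∞). At x* = 0, φ(0) = 0 and φ''(0) = 40. Laplace's method then gives
  I(n) ~ sqrt(2π / (n · φ''(0))) · e^(−n φ(0)) = sqrt(2π / (40n)) = sqrt(π/(20n)).
The 8 · x^4 term contributes only at subleading order (an O(1/n) relative correction).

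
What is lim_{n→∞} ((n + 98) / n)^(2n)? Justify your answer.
lim = e^196

Rewrite as (1 + 98/n)^(2n). By the standard limit (1 + x/n)^n → e^x, we have (1 + 98/n)^n → e^98, and raising to the 2nd power gives e^196.
More precisely, ln[(1 + 98/n)^(2n)] = 2n · ln(1 + 98/n) = 2n · (98/n + O(1/n^2)) = 196 + O(1/n) → 196.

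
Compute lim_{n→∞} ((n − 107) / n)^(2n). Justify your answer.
lim = e^(−214)

Rewrite as (1 − 107/n)^(2n). By the standard limit (1 + x/n)^n → e^x, we have (1 − 107/n)^n → e^(−107), and raising to the 2nd power gives e^(−214).
More precisely, ln[(1 − 107/n)^(2n)] = 2n · ln(1 − 107/n) = 2n · (-107/n + O(1/n^2)) = -214 + O(1/n) → -214.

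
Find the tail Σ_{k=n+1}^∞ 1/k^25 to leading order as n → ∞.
Σ_{k>n} 1/k^25 ~ 1/(24 · n^24)

Compare to the integral: ∫_{n}^∞ x^(−25) dx = [−x^(−24)/24]_{n}^∞ = 1/((25−1)·n^24). Euler-Maclaurin then gives
  Σ_{k>n} 1/k^25 = ∫_{n}^∞ dx/x^25 − 1/(2·n^25) + O(1/n^26).
(Equivalently this is ζ(25) − Σ_{k≤n} 1/k^25.)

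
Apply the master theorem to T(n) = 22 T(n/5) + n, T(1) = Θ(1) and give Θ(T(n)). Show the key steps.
T(n) = Θ(n^(log_5 22))

Master theorem: compare f(n) = n to n^(log_5 22) where log_5 22 ≈ 1.921. Since 1 < log_5 22, we have f(n) = O(n^(log_5 22 − ε)) for some ε > 0 — Case 1. Hence T(n) = Θ(n^(log_5 22)).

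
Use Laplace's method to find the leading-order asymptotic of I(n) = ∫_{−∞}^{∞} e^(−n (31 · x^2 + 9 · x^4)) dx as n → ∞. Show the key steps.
I(n) ~ sqrt(π/(31n))

φ(x) = 31 · x^2 + 9 · x^4 has its unique global minimum at x* = 0 (since φ'(x) = 62x + 36x^3 = 0 only at x = 0 for real x with both coefficients positive, and φ → ∞ as |x| → ∞). At x* = 0, φ(0) = 0 and φ''(0) = 62. Laplace's method then gives
  I(n) ~ sqrt(2π / (n · φ''(0))) · e^(−n φ(0)) = sqrt(2π / (62n)) = sqrt(π/(31n)).
The 9 · x^4 term contributes only at subleading order (an O(1/n) relative correction).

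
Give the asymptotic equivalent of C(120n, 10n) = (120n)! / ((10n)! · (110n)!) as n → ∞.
C(120n, 10n) ~ (8916100448256/285311670611)^(10n) · sqrt(6/(11π·10n))

Write N = 10n. Apply Stirling to each factorial:
  (12N)! ~ sqrt(2π·12N) · (12N/e)^(12N),
  N! ~ sqrt(2π N) · (N/e)^N,
  (11N)! ~ sqrt(2π·11N) · (11N/e)^(11N).
The exponential factors combine to (12N)^(12N) / (N^N · (11N)^(11N)) = 12^(12N)/11^(11N) = (12^12/11^11)^N = (8916100448256/285311670611)^N.
The square-root prefactors combine to sqrt(2π·12N) / (sqrt(2π N)·sqrt(2π·11N)) = sqrt(12 / (2π·11·N)) = sqrt(6/(11π·10n)).
Substituting N = 10n: C(120n, 10n) ~ (8916100448256/285311670611)^(10n) · sqrt(6/(11π·10n)).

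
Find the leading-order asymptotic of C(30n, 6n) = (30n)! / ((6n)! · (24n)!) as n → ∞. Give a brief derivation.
C(30n, 6n) ~ (3125/256)^(6n) · sqrt(5/(8π·6n))

Write N = 6n. Apply Stirling to each factorial:
  (5N)! ~ sqrt(2π·5N) · (5N/e)^(5N),
  N! ~ sqrt(2π N) · (N/e)^N,
  (4N)! ~ sqrt(2π·4N) · (4N/e)^(4N).
The exponential factors combine to (5N)^(5N) / (N^N · (4N)^(4N)) = 5^(5N)/4^(4N) = (5^5/4^4)^N = (3125/256)^N.
The square-root prefactors combine to sqrt(2π·5N) / (sqrt(2π N)·sqrt(2π·4N)) = sqrt(5 / (2π·4·N)) = sqrt(5/(8π·6n)).
Substituting N = 6n: C(30n, 6n) ~ (3125/256)^(6n) · sqrt(5/(8π·6n)).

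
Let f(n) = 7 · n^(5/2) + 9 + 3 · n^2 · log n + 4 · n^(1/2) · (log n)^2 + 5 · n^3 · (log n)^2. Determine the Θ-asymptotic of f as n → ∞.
f(n) ∈ Θ(n^3 · (log n)^2)

Compare the terms by growth order. For large n, n^a · (log n)^b dominates n^a' · (log n)^b' iff a > a', or (a = a' and b > b'). Ranking the 5 terms shows the dominant one is 5 · n^3 · (log n)^2. Hence f(n) ∈ Θ(n^3 · (log n)^2).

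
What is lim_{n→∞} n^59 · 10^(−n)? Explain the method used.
lim = 0

Exponentials with base > 1 dominate every fixed polynomial: for any fixed c, n^c / 10^n → 0 as n → ∞ (e.g. by the ratio test, or by writing 10^n = e^(n ln 10) and noting e^(n ln 10) / n^c → ∞). Hence n^59 · 10^(−n) = n^59 / 10^n → 0.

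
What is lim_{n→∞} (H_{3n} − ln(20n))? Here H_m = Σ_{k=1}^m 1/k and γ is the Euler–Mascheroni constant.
lim = ln(3/20) + γ

By Euler-Maclaurin, H_m = ln m + γ + O(1/m). So
  H_{3n} − ln(20n) = ln(3n) + γ − ln(20n) + O(1/n)
                       = ln(3/20) + γ + O(1/n).
Hence the limit is ln(3/20) + γ.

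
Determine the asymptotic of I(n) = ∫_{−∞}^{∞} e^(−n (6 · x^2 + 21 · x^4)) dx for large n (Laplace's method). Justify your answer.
I(n) ~ sqrt(π/(6n))

φ(x) = 6 · x^2 + 21 · x^4 has its unique global minimum at x* = 0 (since φ'(x) = 12x + 84x^3 = 0 only at x = 0 for real x with both coefficients positive, and φ → ∞ as |x| → ∞). At x* = 0, φ(0) = 0 and φ''(0) = 12. Laplace's method then gives
  I(n) ~ sqrt(2π / (n · φ''(0))) · e^(−n φ(0)) = sqrt(2π / (12n)) = sqrt(π/(6n)).
The 21 · x^4 term contributes only at subleading order (an O(1/n) relative correction).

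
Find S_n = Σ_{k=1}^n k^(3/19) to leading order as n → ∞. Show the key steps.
S_n ~ (19/22) · n^(22/19)

Integral comparison: Σ_{k=1}^n k^(3/19) = ∫_0^n x^(3/19) dx + O(n^(3/19)). The integral is n^(1 + 3/19) / (1 + 3/19) = n^((3+19)/19) / ((3+19)/19) = (19/22) · n^(22/19).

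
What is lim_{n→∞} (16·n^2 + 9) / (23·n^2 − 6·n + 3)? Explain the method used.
lim = 16/23

For large n the leading n^2 terms dominate both numerator and denominator. Dividing top and bottom by n^2, every other term tends to 0, leaving 16/23.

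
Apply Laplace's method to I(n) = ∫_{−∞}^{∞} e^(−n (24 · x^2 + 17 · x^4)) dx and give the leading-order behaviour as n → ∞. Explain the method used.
I(n) ~ sqrt(π/(24n))

φ(x) = 24 · x^2 + 17 · x^4 has its unique global minimum at x* = 0 (since φ'(x) = 48x + 68x^3 = 0 only at x = 0 for real x with both coefficients positive, and φ → ∞ as |x| → ∞). At x* = 0, φ(0) = 0 and φ''(0) = 48. Laplace's method then gives
  I(n) ~ sqrt(2π / (n · φ''(0))) · e^(−n φ(0)) = sqrt(2π / (48n)) = sqrt(π/(24n)).
The 17 · x^4 term contributes only at subleading order (an O(1/n) relative correction).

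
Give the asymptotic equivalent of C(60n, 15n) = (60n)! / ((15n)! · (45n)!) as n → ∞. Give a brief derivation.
C(60n, 15n) ~ (256/27)^(15n) · sqrt(2/(3π·15n))

Write N = 15n. Apply Stirling to each factorial:
  (4N)! ~ sqrt(2π·4N) · (4N/e)^(4N),
  N! ~ sqrt(2π N) · (N/e)^N,
  (3N)! ~ sqrt(2π·3N) · (3N/e)^(3N).
The exponential factors combine to (4N)^(4N) / (N^N · (3N)^(3N)) = 4^(4N)/3^(3N) = (4^4/3^3)^N = (256/27)^N.
The square-root prefactors combine to sqrt(2π·4N) / (sqrt(2π N)·sqrt(2π·3N)) = sqrt(4 / (2π·3·N)) = sqrt(2/(3π·15n)).
Substituting N = 15n: C(60n, 15n) ~ (256/27)^(15n) · sqrt(2/(3π·15n)).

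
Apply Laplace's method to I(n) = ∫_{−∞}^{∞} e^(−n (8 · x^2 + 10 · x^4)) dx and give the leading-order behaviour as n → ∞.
I(n) ~ sqrt(π/(8n))

φ(x) = 8 · x^2 + 10 · x^4 has its unique global minimum at x* = 0 (since φ'(x) = 16x + 40x^3 = 0 only at x = 0 for real x with both coefficients positive, and φ → ∞ as |x| → ∞). At x* = 0, φ(0) = 0 and φ''(0) = 16. Laplace's method then gives
  I(n) ~ sqrt(2π / (n · φ''(0))) · e^(−n φ(0)) = sqrt(2π / (16n)) = sqrt(π/(8n)).
The 10 · x^4 term contributes only at subleading order (an O(1/n) relative correction).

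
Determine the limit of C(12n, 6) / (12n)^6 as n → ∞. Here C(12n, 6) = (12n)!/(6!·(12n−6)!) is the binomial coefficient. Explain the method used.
lim = 1/6! = 1/720

With N = 12n → ∞: C(N, 6) / N^6 = [N(N−1)…(N−5)] / (6! · N^6) = (1/6!) · 1 · (1 − 1/(12n)) · … · (1 − 5/(12n)). Each factor → 1 as N → ∞, so the limit is 1/6! = 1/720.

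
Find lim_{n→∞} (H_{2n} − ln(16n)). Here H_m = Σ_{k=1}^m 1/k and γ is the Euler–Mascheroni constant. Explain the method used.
lim = −ln 8 + γ

By Euler-Maclaurin, H_m = ln m + γ + O(1/m). So
  H_{2n} − ln(16n) = ln(2n) + γ − ln(16n) + O(1/n)
                       = ln(2/16) + γ + O(1/n).
Hence the limit is ln(2/16) + γ (= −ln 8).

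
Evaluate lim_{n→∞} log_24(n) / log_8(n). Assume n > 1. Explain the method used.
lim = ln(8) / ln(24) = log_24(8)

Change of base: log_24(n) = ln n / ln 24 and log_8(n) = ln n / ln 8. The ratio is (ln n / ln 24) · (ln 8 / ln n) = ln 8 / ln 24, a constant independent of n. So the limit is ln 8 / ln 24 = log_24(8).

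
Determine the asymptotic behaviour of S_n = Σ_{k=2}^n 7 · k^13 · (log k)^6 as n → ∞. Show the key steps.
S_n ~ n^14 · (log n)^6 / 2

By integral comparison, S_n = ∫_1^n 7 · x^13 · (log x)^6 dx + O(n^13 · (log n)^6). For the integral, the leading term of ∫_1^n x^13 (log x)^6 dx is n^14/14 · (log n)^6 (by repeated integration by parts; each step lowers the log-exponent and produces a relatively O(1/log n) correction). Hence S_n ~ n^14 · (log n)^6 / 2.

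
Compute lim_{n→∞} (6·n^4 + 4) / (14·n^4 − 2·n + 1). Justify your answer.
lim = 6/14 = 3/7

For large n the leading n^4 terms dominate both numerator and denominator. Dividing top and bottom by n^4, every other term tends to 0, leaving 6/14 = 3/7.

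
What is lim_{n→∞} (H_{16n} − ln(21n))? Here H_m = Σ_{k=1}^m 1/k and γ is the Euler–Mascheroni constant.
lim = ln(16/21) + γ

By Euler-Maclaurin, H_m = ln m + γ + O(1/m). So
  H_{16n} − ln(21n) = ln(16n) + γ − ln(21n) + O(1/n)
                       = ln(16/21) + γ + O(1/n).
Hence the limit is ln(16/21) + γ.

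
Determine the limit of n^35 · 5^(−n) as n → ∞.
lim = 0

Exponentials with base > 1 dominate every fixed polynomial: for any fixed c, n^c / 5^n → 0 as n → ∞ (e.g. by the ratio test, or by writing 5^n = e^(n ln 5) and noting e^(n ln 5) / n^c → ∞). Hence n^35 · 5^(−n) = n^35 / 5^n → 0.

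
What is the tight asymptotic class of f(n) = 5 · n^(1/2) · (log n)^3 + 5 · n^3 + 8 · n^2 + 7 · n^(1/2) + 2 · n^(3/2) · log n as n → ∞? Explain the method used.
f(n) ∈ Θ(n^3)

Compare the terms by growth order. For large n, n^a · (log n)^b dominates n^a' · (log n)^b' iff a > a', or (a = a' and b > b'). Ranking the 5 terms shows the dominant one is 5 · n^3. Hence f(n) ∈ Θ(n^3).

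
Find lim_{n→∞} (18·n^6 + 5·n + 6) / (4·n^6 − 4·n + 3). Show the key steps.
lim = 18/4 = 9/2

For large n the leading n^6 terms dominate both numerator and denominator. Dividing top and bottom by n^6, every other term tends to 0, leaving 18/4 = 9/2.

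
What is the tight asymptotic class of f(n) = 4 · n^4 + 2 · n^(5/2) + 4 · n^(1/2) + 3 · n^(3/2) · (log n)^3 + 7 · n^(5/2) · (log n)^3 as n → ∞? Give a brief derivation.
f(n) ∈ Θ(n^4)

Compare the terms by growth order. For large n, n^a · (log n)^b dominates n^a' · (log n)^b' iff a > a', or (a = a' and b > b'). Ranking the 5 terms shows the dominant one is 4 · n^4. Hence f(n) ∈ Θ(n^4).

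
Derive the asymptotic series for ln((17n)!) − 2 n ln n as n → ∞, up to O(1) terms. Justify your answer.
ln((17n)!) − 2 n ln n = 15 n ln n + 17(ln 17 − 1) n + (1/2) ln(2π·17n) + O(1/n)

Stirling: ln((17n)!) = 17n ln(17n) − 17n + (1/2) ln(2π·17n) + O(1/n).
Expand 17n ln(17n) = 17n (ln n + ln 17) = 17n ln n + 17n ln 17.
Subtract 2n ln n: leading term is (17 − 2) n ln n = 15 n ln n. The next term is 17n ln 17 − 17n = 17(ln 17 − 1) n. Then the (1/2) ln(2π·17n) correction.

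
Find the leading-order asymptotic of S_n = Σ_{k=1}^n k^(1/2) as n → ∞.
S_n ~ (2/3) · n^(3/2)

Integral comparison: Σ_{k=1}^n k^(1/2) = ∫_0^n x^(1/2) dx + O(n^(1/2)). The integral is n^(1 + 1/2) / (1 + 1/2) = n^((1+2)/2) / ((1+2)/2) = (2/3) · n^(3/2).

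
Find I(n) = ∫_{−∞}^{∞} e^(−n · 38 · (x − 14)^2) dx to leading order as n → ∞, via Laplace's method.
I(n) = sqrt(π/(38n))

Here φ(x) = 38 · (x − 14)^2 has its unique minimum at x* = 14 with φ(x*) = 0 and φ''(x*) = 76. Laplace's method gives
  I(n) ~ e^(−n φ(x*)) · sqrt(2π / (n · φ''(x*))) = sqrt(2π / (76n)) = sqrt(π/(38n)).
This is exact: substituting u = (x − 14)·sqrt(38n) gives I(n) = (1/sqrt(38n)) ∫_{−∞}^{∞} e^(−u^2) du = sqrt(π/(38n)).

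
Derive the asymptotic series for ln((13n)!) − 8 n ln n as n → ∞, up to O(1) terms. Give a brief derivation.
ln((13n)!) − 8 n ln n = 5 n ln n + 13(ln 13 − 1) n + (1/2) ln(2π·13n) + O(1/n)

Stirling: ln((13n)!) = 13n ln(13n) − 13n + (1/2) ln(2π·13n) + O(1/n).
Expand 13n ln(13n) = 13n (ln n + ln 13) = 13n ln n + 13n ln 13.
Subtract 8n ln n: leading term is (13 − 8) n ln n = 5 n ln n. The next term is 13n ln 13 − 13n = 13(ln 13 − 1) n. Then the (1/2) ln(2π·13n) correction.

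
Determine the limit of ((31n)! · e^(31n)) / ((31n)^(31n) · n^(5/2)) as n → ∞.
lim = 0

Stirling: (31n)! ~ sqrt(2π·31n) · (31n/e)^(31n). Hence
  (31n)! · e^(31n) / (31n)^(31n) ~ sqrt(2π·31n).
Dividing by n^(5/2): sqrt(2π·31n) / n^(5/2) = sqrt(2π·31) · n^((1−5)/2), so the expression behaves like sqrt(2π·31) · n^((1−5)/2) → 0.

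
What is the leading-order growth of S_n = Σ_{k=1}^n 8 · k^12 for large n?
S_n ~ 8 · n^13 / 13

By integral comparison (Euler-Maclaurin), Σ_{k=1}^n 8 · k^12 = 8 · ∫_0^n x^12 dx + O(n^12) = 8 · n^13/13 + O(n^12). (Equivalently, Faulhaber's formula gives the same leading term.)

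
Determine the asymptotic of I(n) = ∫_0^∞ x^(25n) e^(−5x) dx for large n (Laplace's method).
I(n) ~ (sqrt(2π·25n) / 5) · (25n/(5e))^(25n)

Write the integrand as exp(25n ln x − 5x) and set f(x) = 25n ln x − 5x. Then f'(x) = 25n/x − 5 = 0 at x* = 25n/5, and f''(x*) = −25n/x*^2 = −5^2/(25n). Laplace's method (interior maximum) gives
  I(n) ~ e^(f(x*)) · sqrt(2π / |f''(x*)|)
        = exp(25n ln(25n/5) − 25n) · sqrt(2π · 25n / 5^2)
        = (25n/5)^(25n) e^(−25n) · sqrt(2π·25n) / 5
        = (sqrt(2π·25n) / 5) · (25n/(5e))^(25n).
This matches Γ(25n+1)/5^(25n+1) with Stirling applied to Γ.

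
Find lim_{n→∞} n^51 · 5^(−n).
lim = 0

Exponentials with base > 1 dominate every fixed polynomial: for any fixed c, n^c / 5^n → 0 as n → ∞ (e.g. by the ratio test, or by writing 5^n = e^(n ln 5) and noting e^(n ln 5) / n^c → ∞). Hence n^51 · 5^(−n) = n^51 / 5^n → 0.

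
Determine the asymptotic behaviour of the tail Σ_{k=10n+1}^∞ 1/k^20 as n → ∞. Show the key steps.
Σ_{k>10n} 1/k^20 ~ 1/(19 · (10n)^19)

Compare to the integral: ∫_{10n}^∞ x^(−20) dx = [−x^(−19)/19]_{10n}^∞ = 1/((20−1)·(10n)^19). Euler-Maclaurin then gives
  Σ_{k>10n} 1/k^20 = ∫_{10n}^∞ dx/x^20 − 1/(2·(10n)^20) + O(1/(10n)^21).
(Equivalently this is ζ(20) − Σ_{k≤10n} 1/k^20.)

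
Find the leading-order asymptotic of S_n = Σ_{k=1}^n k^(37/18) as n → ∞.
S_n ~ (18/55) · n^(55/18)

Integral comparison: Σ_{k=1}^n k^(37/18) = ∫_0^n x^(37/18) dx + O(n^(37/18)). The integral is n^(1 + 37/18) / (1 + 37/18) = n^((37+18)/18) / ((37+18)/18) = (18/55) · n^(55/18).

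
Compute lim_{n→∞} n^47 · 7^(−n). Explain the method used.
lim = 0

Exponentials with base > 1 dominate every fixed polynomial: for any fixed c, n^c / 7^n → 0 as n → ∞ (e.g. by the ratio test, or by writing 7^n = e^(n ln 7) and noting e^(n ln 7) / n^c → ∞). Hence n^47 · 7^(−n) = n^47 / 7^n → 0.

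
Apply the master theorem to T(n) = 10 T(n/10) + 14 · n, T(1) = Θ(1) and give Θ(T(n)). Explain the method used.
T(n) = Θ(n log n)

log_10 10 = 1, and f(n) = 14 · n = Θ(n^(log_10 10)). This is Case 2 of the master theorem: T(n) = Θ(f(n) · log n) = Θ(n log n).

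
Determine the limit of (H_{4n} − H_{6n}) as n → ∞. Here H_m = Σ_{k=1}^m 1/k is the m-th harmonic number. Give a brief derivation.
lim = ln(4/6) = ln(2/3)

Euler-Maclaurin gives H_m = ln m + γ + 1/(2m) + O(1/m^2). The γ and O(1/m) terms cancel in the difference:
  H_{4n} − H_{6n} = ln(4n) − ln(6n) + O(1/n) = ln(4/6) + O(1/n).
Hence the limit is ln(4/6) = ln(2/3).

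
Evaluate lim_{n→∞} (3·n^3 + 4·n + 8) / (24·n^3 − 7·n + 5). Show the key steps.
lim = 3/24 = 1/8

For large n the leading n^3 terms dominate both numerator and denominator. Dividing top and bottom by n^3, every other term tends to 0, leaving 3/24 = 1/8.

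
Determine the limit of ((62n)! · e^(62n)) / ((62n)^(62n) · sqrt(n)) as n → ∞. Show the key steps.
lim = sqrt(2π·62)

Stirling: (62n)! ~ sqrt(2π·62n) · (62n/e)^(62n). Hence
  (62n)! · e^(62n) / (62n)^(62n) ~ sqrt(2π·62n).
Dividing by sqrt(n): sqrt(2π·62n) / sqrt(n) = sqrt(2π·62) · n^((1−1)/2), so the limit is sqrt(2π·62).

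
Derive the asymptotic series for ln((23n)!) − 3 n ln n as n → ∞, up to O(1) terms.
ln((23n)!) − 3 n ln n = 20 n ln n + 23(ln 23 − 1) n + (1/2) ln(2π·23n) + O(1/n)

Stirling: ln((23n)!) = 23n ln(23n) − 23n + (1/2) ln(2π·23n) + O(1/n).
Expand 23n ln(23n) = 23n (ln n + ln 23) = 23n ln n + 23n ln 23.
Subtract 3n ln n: leading term is (23 − 3) n ln n = 20 n ln n. The next term is 23n ln 23 − 23n = 23(ln 23 − 1) n. Then the (1/2) ln(2π·23n) correction.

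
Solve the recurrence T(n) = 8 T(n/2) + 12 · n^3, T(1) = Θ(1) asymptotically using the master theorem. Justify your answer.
T(n) = Θ(n^3 log n)

log_2 8 = 3, and f(n) = 12 · n^3 = Θ(n^(log_2 8)). This is Case 2 of the master theorem: T(n) = Θ(f(n) · log n) = Θ(n^3 log n).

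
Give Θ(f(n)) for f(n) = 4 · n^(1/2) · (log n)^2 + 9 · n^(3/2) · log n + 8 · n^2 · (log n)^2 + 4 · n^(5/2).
f(n) ∈ Θ(n^(5/2))

Compare the terms by growth order. For large n, n^a · (log n)^b dominates n^a' · (log n)^b' iff a > a', or (a = a' and b > b'). Ranking the 4 terms shows the dominant one is 4 · n^(5/2). Hence f(n) ∈ Θ(n^(5/2)).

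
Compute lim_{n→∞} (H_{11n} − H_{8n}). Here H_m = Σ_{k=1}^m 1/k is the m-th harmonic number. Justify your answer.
lim = ln(11/8)

Euler-Maclaurin gives H_m = ln m + γ + 1/(2m) + O(1/m^2). The γ and O(1/m) terms cancel in the difference:
  H_{11n} − H_{8n} = ln(11n) − ln(8n) + O(1/n) = ln(11/8) + O(1/n).
Hence the limit is ln(11/8).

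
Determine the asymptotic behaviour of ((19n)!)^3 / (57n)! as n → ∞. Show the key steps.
((19n)!)^3/(57n)! ~ ((2π·19n)^(2/2) / sqrt(3)) · 3^(−3·19n)  →  0

Write N = 19n. Stirling: N! ~ sqrt(2π N)(N/e)^N and (3N)! ~ sqrt(2π·3N)·(3N/e)^(3N).
  (N!)^3/(3N)! ~ (2π N)^(3/2) (N/e)^(3N) / [sqrt(2π·3N) (3N/e)^(3N)]
     = (2π N)^(3/2) / sqrt(2π·3N) · (N/(3N))^(3N)
     = (2π N)^((3−1)/2) / sqrt(3) · 3^(−3N).
Since 3^3 > 1, the factor 3^(−3N) decays exponentially, so the ratio → 0. Substituting N = 19n gives the stated form.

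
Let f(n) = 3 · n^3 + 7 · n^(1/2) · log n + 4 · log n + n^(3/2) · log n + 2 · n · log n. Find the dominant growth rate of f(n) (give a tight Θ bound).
f(n) ∈ Θ(n^3)

Compare the terms by growth order. For large n, n^a · (log n)^b dominates n^a' · (log n)^b' iff a > a', or (a = a' and b > b'). Ranking the 5 terms shows the dominant one is 3 · n^3. Hence f(n) ∈ Θ(n^3).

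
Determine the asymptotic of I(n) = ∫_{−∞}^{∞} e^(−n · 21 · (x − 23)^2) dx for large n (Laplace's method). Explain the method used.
I(n) = sqrt(π/(21n))

Here φ(x) = 21 · (x − 23)^2 has its unique minimum at x* = 23 with φ(x*) = 0 and φ''(x*) = 42. Laplace's method gives
  I(n) ~ e^(−n φ(x*)) · sqrt(2π / (n · φ''(x*))) = sqrt(2π / (42n)) = sqrt(π/(21n)).
This is exact: substituting u = (x − 23)·sqrt(21n) gives I(n) = (1/sqrt(21n)) ∫_{−∞}^{∞} e^(−u^2) du = sqrt(π/(21n)).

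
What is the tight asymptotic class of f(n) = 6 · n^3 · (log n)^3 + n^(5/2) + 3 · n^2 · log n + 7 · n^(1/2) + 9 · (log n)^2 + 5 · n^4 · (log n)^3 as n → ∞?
f(n) ∈ Θ(n^4 · (log n)^3)

Compare the terms by growth order. For large n, n^a · (log n)^b dominates n^a' · (log n)^b' iff a > a', or (a = a' and b > b'). Ranking the 6 terms shows the dominant one is 5 · n^4 · (log n)^3. Hence f(n) ∈ Θ(n^4 · (log n)^3).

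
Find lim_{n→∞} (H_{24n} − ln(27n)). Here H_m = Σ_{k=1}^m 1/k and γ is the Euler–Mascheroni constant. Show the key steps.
lim = ln(8/9) + γ

By Euler-Maclaurin, H_m = ln m + γ + O(1/m). So
  H_{24n} − ln(27n) = ln(24n) + γ − ln(27n) + O(1/n)
                       = ln(24/27) + γ + O(1/n).
Hence the limit is ln(24/27) + γ (= ln(8/9)).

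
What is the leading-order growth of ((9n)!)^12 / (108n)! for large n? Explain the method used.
((9n)!)^12/(108n)! ~ ((2π·9n)^(11/2) / sqrt(12)) · 12^(−12·9n)  →  0

Write N = 9n. Stirling: N! ~ sqrt(2π N)(N/e)^N and (12N)! ~ sqrt(2π·12N)·(12N/e)^(12N).
  (N!)^12/(12N)! ~ (2π N)^(12/2) (N/e)^(12N) / [sqrt(2π·12N) (12N/e)^(12N)]
     = (2π N)^(12/2) / sqrt(2π·12N) · (N/(12N))^(12N)
     = (2π N)^((12−1)/2) / sqrt(12) · 12^(−12N).
Since 12^12 > 1, the factor 12^(−12N) decays exponentially, so the ratio → 0. Substituting N = 9n gives the stated form.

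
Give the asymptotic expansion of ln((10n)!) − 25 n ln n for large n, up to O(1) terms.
ln((10n)!) − 25 n ln n = −15 n ln n + 10(ln 10 − 1) n + (1/2) ln(2π·10n) + O(1/n)

Stirling: ln((10n)!) = 10n ln(10n) − 10n + (1/2) ln(2π·10n) + O(1/n).
Expand 10n ln(10n) = 10n (ln n + ln 10) = 10n ln n + 10n ln 10.
Subtract 25n ln n: leading term is (10 − 25) n ln n = −15 n ln n. The next term is 10n ln 10 − 10n = 10(ln 10 − 1) n. Then the (1/2) ln(2π·10n) correction.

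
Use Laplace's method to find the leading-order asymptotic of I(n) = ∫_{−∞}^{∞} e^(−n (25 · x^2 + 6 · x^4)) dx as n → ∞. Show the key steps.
I(n) ~ sqrt(π/(25n))

φ(x) = 25 · x^2 + 6 · x^4 has its unique global minimum at x* = 0 (since φ'(x) = 50x + 24x^3 = 0 only at x = 0 for real x with both coefficients positive, and φ → ∞ as |x| → ∞). At x* = 0, φ(0) = 0 and φ''(0) = 50. Laplace's method then gives
  I(n) ~ sqrt(2π / (n · φ''(0))) · e^(−n φ(0)) = sqrt(2π / (50n)) = sqrt(π/(25n)).
The 6 · x^4 term contributes only at subleading order (an O(1/n) relative correction).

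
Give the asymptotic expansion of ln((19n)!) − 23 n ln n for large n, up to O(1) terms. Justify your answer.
ln((19n)!) − 23 n ln n = −4 n ln n + 19(ln 19 − 1) n + (1/2) ln(2π·19n) + O(1/n)

Stirling: ln((19n)!) = 19n ln(19n) − 19n + (1/2) ln(2π·19n) + O(1/n).
Expand 19n ln(19n) = 19n (ln n + ln 19) = 19n ln n + 19n ln 19.
Subtract 23n ln n: leading term is (19 − 23) n ln n = −4 n ln n. The next term is 19n ln 19 − 19n = 19(ln 19 − 1) n. Then the (1/2) ln(2π·19n) correction.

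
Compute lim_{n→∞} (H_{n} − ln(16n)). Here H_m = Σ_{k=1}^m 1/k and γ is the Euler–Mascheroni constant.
lim = −ln 16 + γ

By Euler-Maclaurin, H_m = ln m + γ + O(1/m). So
  H_{n} − ln(16n) = ln(n) + γ − ln(16n) + O(1/n)
                       = ln(1/16) + γ + O(1/n).
Hence the limit is ln(1/16) + γ.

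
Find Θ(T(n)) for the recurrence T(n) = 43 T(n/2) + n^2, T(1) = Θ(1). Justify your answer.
T(n) = Θ(n^(log_2 43))

Master theorem: compare f(n) = n^2 to n^(log_2 43) where log_2 43 ≈ 5.426. Since 2 < log_2 43, we have f(n) = O(n^(log_2 43 − ε)) for some ε > 0 — Case 1. Hence T(n) = Θ(n^(log_2 43)).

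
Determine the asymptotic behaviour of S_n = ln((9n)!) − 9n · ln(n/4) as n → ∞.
S_n ~ 9n · (ln 36 − 1) + O(ln n)

Stirling: ln((9n)!) = 9n ln(9n) − 9n + O(ln n).
  S_n = 9n ln(9n) − 9n − 9n ln(n/4) + O(ln n)
      = 9n ln(9n) − 9n ln n + 9n ln 4 − 9n + O(ln n)
      = 9n ln 9 + 9n ln 4 − 9n + O(ln n)
      = 9n (ln 36 − 1) + O(ln n).
Numerically ln(36) − 1 ≈ 2.5835.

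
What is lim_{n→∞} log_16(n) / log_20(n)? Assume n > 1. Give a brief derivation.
lim = ln(20) / ln(16) = log_16(20)

Change of base: log_16(n) = ln n / ln 16 and log_20(n) = ln n / ln 20. The ratio is (ln n / ln 16) · (ln 20 / ln n) = ln 20 / ln 16, a constant independent of n. So the limit is ln 20 / ln 16 = log_16(20).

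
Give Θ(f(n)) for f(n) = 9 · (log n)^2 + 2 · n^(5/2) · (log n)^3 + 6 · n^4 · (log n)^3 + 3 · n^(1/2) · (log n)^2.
f(n) ∈ Θ(n^4 · (log n)^3)

Compare the terms by growth order. For large n, n^a · (log n)^b dominates n^a' · (log n)^b' iff a > a', or (a = a' and b > b'). Ranking the 4 terms shows the dominant one is 6 · n^4 · (log n)^3. Hence f(n) ∈ Θ(n^4 · (log n)^3).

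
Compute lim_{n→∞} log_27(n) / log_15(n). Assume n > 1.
lim = ln(15) / ln(27) = log_27(15)

Change of base: log_27(n) = ln n / ln 27 and log_15(n) = ln n / ln 15. The ratio is (ln n / ln 27) · (ln 15 / ln n) = ln 15 / ln 27, a constant independent of n. So the limit is ln 15 / ln 27 = log_27(15).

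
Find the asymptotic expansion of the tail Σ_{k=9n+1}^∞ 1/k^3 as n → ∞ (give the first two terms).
Σ_{k>9n} 1/k^3 = 1/(2 · (9n)^2) − 1/(2 · (9n)^3) + O(1/(9n)^4)

Compare to the integral: ∫_{9n}^∞ x^(−3) dx = [−x^(−2)/2]_{9n}^∞ = 1/((3−1)·(9n)^2). The Euler-Maclaurin correction adds −f(9n)/2 = −1/(2·(9n)^3). Euler-Maclaurin then gives
  Σ_{k>9n} 1/k^3 = ∫_{9n}^∞ dx/x^3 − 1/(2·(9n)^3) + O(1/(9n)^4).
(Equivalently this is ζ(3) − Σ_{k≤9n} 1/k^3.)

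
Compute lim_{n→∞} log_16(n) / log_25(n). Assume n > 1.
lim = ln(25) / ln(16) = log_16(25)

Change of base: log_16(n) = ln n / ln 16 and log_25(n) = ln n / ln 25. The ratio is (ln n / ln 16) · (ln 25 / ln n) = ln 25 / ln 16, a constant independent of n. So the limit is ln 25 / ln 16 = log_16(25).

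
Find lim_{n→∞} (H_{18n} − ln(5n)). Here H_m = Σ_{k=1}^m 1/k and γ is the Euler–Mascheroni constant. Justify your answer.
lim = ln(18/5) + γ

By Euler-Maclaurin, H_m = ln m + γ + O(1/m). So
  H_{18n} − ln(5n) = ln(18n) + γ − ln(5n) + O(1/n)
                       = ln(18/5) + γ + O(1/n).
Hence the limit is ln(18/5) + γ.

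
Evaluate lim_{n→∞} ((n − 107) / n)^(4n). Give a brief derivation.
lim = e^(−428)

Rewrite as (1 − 107/n)^(4n). By the standard limit (1 + x/n)^n → e^x, we have (1 − 107/n)^n → e^(−107), and raising to the 4th power gives e^(−428).
More precisely, ln[(1 − 107/n)^(4n)] = 4n · ln(1 − 107/n) = 4n · (-107/n + O(1/n^2)) = -428 + O(1/n) → -428.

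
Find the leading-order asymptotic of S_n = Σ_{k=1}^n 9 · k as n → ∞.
S_n ~ 9 · n^2 / 2

By integral comparison (Euler-Maclaurin), Σ_{k=1}^n 9 · k = 9 · ∫_0^n x^1 dx + O(n) = 9 · n^2/2 + O(n). (Equivalently, Faulhaber's formula gives the same leading term.)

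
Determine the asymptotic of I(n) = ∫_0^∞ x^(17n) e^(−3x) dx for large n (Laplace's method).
I(n) ~ (sqrt(2π·17n) / 3) · (17n/(3e))^(17n)

Write the integrand as exp(17n ln x − 3x) and set f(x) = 17n ln x − 3x. Then f'(x) = 17n/x − 3 = 0 at x* = 17n/3, and f''(x*) = −17n/x*^2 = −3^2/(17n). Laplace's method (interior maximum) gives
  I(n) ~ e^(f(x*)) · sqrt(2π / |f''(x*)|)
        = exp(17n ln(17n/3) − 17n) · sqrt(2π · 17n / 3^2)
        = (17n/3)^(17n) e^(−17n) · sqrt(2π·17n) / 3
        = (sqrt(2π·17n) / 3) · (17n/(3e))^(17n).
This matches Γ(17n+1)/3^(17n+1) with Stirling applied to Γ.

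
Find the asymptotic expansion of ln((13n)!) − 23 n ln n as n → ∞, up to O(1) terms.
ln((13n)!) − 23 n ln n = −10 n ln n + 13(ln 13 − 1) n + (1/2) ln(2π·13n) + O(1/n)

Stirling: ln((13n)!) = 13n ln(13n) − 13n + (1/2) ln(2π·13n) + O(1/n).
Expand 13n ln(13n) = 13n (ln n + ln 13) = 13n ln n + 13n ln 13.
Subtract 23n ln n: leading term is (13 − 23) n ln n = −10 n ln n. The next term is 13n ln 13 − 13n = 13(ln 13 − 1) n. Then the (1/2) ln(2π·13n) correction.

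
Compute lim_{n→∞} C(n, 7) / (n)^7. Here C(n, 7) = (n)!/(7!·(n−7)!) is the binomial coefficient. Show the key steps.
lim = 1/7! = 1/5040

With N = n → ∞: C(N, 7) / N^7 = [N(N−1)…(N−6)] / (7! · N^7) = (1/7!) · 1 · (1 − 1/n) · … · (1 − 6/n). Each factor → 1 as N → ∞, so the limit is 1/7! = 1/5040.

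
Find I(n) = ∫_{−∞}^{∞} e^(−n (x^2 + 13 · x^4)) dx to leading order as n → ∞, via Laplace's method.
I(n) ~ sqrt(π/n)

φ(x) = x^2 + 13 · x^4 has its unique global minimum at x* = 0 (since φ'(x) = 2x + 52x^3 = 0 only at x = 0 for real x with both coefficients positive, and φ → ∞ as |x| → ∞). At x* = 0, φ(0) = 0 and φ''(0) = 2. Laplace's method then gives
  I(n) ~ sqrt(2π / (n · φ''(0))) · e^(−n φ(0)) = sqrt(2π / (2n)) = sqrt(π/n).
The 13 · x^4 term contributes only at subleading order (an O(1/n) relative correction).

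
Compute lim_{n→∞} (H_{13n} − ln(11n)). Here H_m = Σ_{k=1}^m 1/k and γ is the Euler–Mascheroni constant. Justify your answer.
lim = ln(13/11) + γ

By Euler-Maclaurin, H_m = ln m + γ + O(1/m). So
  H_{13n} − ln(11n) = ln(13n) + γ − ln(11n) + O(1/n)
                       = ln(13/11) + γ + O(1/n).
Hence the limit is ln(13/11) + γ.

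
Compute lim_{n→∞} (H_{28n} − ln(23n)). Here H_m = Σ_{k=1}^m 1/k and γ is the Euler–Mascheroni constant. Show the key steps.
lim = ln(28/23) + γ

By Euler-Maclaurin, H_m = ln m + γ + O(1/m). So
  H_{28n} − ln(23n) = ln(28n) + γ − ln(23n) + O(1/n)
                       = ln(28/23) + γ + O(1/n).
Hence the limit is ln(28/23) + γ.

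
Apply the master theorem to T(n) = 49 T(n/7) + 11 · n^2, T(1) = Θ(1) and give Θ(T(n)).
T(n) = Θ(n^2 log n)

log_7 49 = 2, and f(n) = 11 · n^2 = Θ(n^(log_7 49)). This is Case 2 of the master theorem: T(n) = Θ(f(n) · log n) = Θ(n^2 log n).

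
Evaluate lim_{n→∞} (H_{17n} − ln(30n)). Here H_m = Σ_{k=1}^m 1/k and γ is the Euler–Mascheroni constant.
lim = ln(17/30) + γ

By Euler-Maclaurin, H_m = ln m + γ + O(1/m). So
  H_{17n} − ln(30n) = ln(17n) + γ − ln(30n) + O(1/n)
                       = ln(17/30) + γ + O(1/n).
Hence the limit is ln(17/30) + γ.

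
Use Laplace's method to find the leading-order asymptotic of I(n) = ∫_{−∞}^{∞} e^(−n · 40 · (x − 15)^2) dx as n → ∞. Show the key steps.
I(n) = sqrt(π/(40n))

Here φ(x) = 40 · (x − 15)^2 has its unique minimum at x* = 15 with φ(x*) = 0 and φ''(x*) = 80. Laplace's method gives
  I(n) ~ e^(−n φ(x*)) · sqrt(2π / (n · φ''(x*))) = sqrt(2π / (80n)) = sqrt(π/(40n)).
This is exact: substituting u = (x − 15)·sqrt(40n) gives I(n) = (1/sqrt(40n)) ∫_{−∞}^{∞} e^(−u^2) du = sqrt(π/(40n)).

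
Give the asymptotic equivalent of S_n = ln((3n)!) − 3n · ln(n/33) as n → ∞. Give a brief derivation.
S_n ~ 3n · (ln 99 − 1) + O(ln n)

Stirling: ln((3n)!) = 3n ln(3n) − 3n + O(ln n).
  S_n = 3n ln(3n) − 3n − 3n ln(n/33) + O(ln n)
      = 3n ln(3n) − 3n ln n + 3n ln 33 − 3n + O(ln n)
      = 3n ln 3 + 3n ln 33 − 3n + O(ln n)
      = 3n (ln 99 − 1) + O(ln n).
Numerically ln(99) − 1 ≈ 3.5951.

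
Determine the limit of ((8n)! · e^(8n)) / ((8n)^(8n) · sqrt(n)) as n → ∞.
lim = sqrt(2π·8)

Stirling: (8n)! ~ sqrt(2π·8n) · (8n/e)^(8n). Hence
  (8n)! · e^(8n) / (8n)^(8n) ~ sqrt(2π·8n).
Dividing by sqrt(n): sqrt(2π·8n) / sqrt(n) = sqrt(2π·8) · n^((1−1)/2), so the limit is sqrt(2π·8).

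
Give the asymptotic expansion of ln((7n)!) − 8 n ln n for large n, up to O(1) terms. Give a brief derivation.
ln((7n)!) − 8 n ln n = −n ln n + 7(ln 7 − 1) n + (1/2) ln(2π·7n) + O(1/n)

Stirling: ln((7n)!) = 7n ln(7n) − 7n + (1/2) ln(2π·7n) + O(1/n).
Expand 7n ln(7n) = 7n (ln n + ln 7) = 7n ln n + 7n ln 7.
Subtract 8n ln n: leading term is (7 − 8) n ln n = −n ln n. The next term is 7n ln 7 − 7n = 7(ln 7 − 1) n. Then the (1/2) ln(2π·7n) correction.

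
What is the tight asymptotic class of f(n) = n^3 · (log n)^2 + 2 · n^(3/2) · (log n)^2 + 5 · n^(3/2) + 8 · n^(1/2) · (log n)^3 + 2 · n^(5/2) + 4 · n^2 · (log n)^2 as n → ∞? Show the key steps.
f(n) ∈ Θ(n^3 · (log n)^2)

Compare the terms by growth order. For large n, n^a · (log n)^b dominates n^a' · (log n)^b' iff a > a', or (a = a' and b > b'). Ranking the 6 terms shows the dominant one is n^3 · (log n)^2. Hence f(n) ∈ Θ(n^3 · (log n)^2).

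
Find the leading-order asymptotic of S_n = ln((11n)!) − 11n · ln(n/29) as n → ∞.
S_n ~ 11n · (ln 319 − 1) + O(ln n)

Stirling: ln((11n)!) = 11n ln(11n) − 11n + O(ln n).
  S_n = 11n ln(11n) − 11n − 11n ln(n/29) + O(ln n)
      = 11n ln(11n) − 11n ln n + 11n ln 29 − 11n + O(ln n)
      = 11n ln 11 + 11n ln 29 − 11n + O(ln n)
      = 11n (ln 319 − 1) + O(ln n).
Numerically ln(319) − 1 ≈ 4.7652.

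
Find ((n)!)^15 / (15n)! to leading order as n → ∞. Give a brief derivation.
((n)!)^15/(15n)! ~ ((2π·n)^(14/2) / sqrt(15)) · 15^(−15·n)  →  0

Write N = n. Stirling: N! ~ sqrt(2π N)(N/e)^N and (15N)! ~ sqrt(2π·15N)·(15N/e)^(15N).
  (N!)^15/(15N)! ~ (2π N)^(15/2) (N/e)^(15N) / [sqrt(2π·15N) (15N/e)^(15N)]
     = (2π N)^(15/2) / sqrt(2π·15N) · (N/(15N))^(15N)
     = (2π N)^((15−1)/2) / sqrt(15) · 15^(−15N).
Since 15^15 > 1, the factor 15^(−15N) decays exponentially, so the ratio → 0. Substituting N = n gives the stated form.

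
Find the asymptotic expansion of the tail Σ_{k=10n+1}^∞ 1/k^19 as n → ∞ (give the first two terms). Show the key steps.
Σ_{k>10n} 1/k^19 = 1/(18 · (10n)^18) − 1/(2 · (10n)^19) + O(1/(10n)^20)

Compare to the integral: ∫_{10n}^∞ x^(−19) dx = [−x^(−18)/18]_{10n}^∞ = 1/((19−1)·(10n)^18). The Euler-Maclaurin correction adds −f(10n)/2 = −1/(2·(10n)^19). Euler-Maclaurin then gives
  Σ_{k>10n} 1/k^19 = ∫_{10n}^∞ dx/x^19 − 1/(2·(10n)^19) + O(1/(10n)^20).
(Equivalently this is ζ(19) − Σ_{k≤10n} 1/k^19.)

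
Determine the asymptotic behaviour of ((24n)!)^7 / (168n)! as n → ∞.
((24n)!)^7/(168n)! ~ ((2π·24n)^(6/2) / sqrt(7)) · 7^(−7·24n)  →  0

Write N = 24n. Stirling: N! ~ sqrt(2π N)(N/e)^N and (7N)! ~ sqrt(2π·7N)·(7N/e)^(7N).
  (N!)^7/(7N)! ~ (2π N)^(7/2) (N/e)^(7N) / [sqrt(2π·7N) (7N/e)^(7N)]
     = (2π N)^(7/2) / sqrt(2π·7N) · (N/(7N))^(7N)
     = (2π N)^((7−1)/2) / sqrt(7) · 7^(−7N).
Since 7^7 > 1, the factor 7^(−7N) decays exponentially, so the ratio → 0. Substituting N = 24n gives the stated form.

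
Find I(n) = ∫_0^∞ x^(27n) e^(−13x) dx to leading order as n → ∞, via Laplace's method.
I(n) ~ (sqrt(2π·27n) / 13) · (27n/(13e))^(27n)

Write the integrand as exp(27n ln x − 13x) and set f(x) = 27n ln x − 13x. Then f'(x) = 27n/x − 13 = 0 at x* = 27n/13, and f''(x*) = −27n/x*^2 = −13^2/(27n). Laplace's method (interior maximum) gives
  I(n) ~ e^(f(x*)) · sqrt(2π / |f''(x*)|)
        = exp(27n ln(27n/13) − 27n) · sqrt(2π · 27n / 13^2)
        = (27n/13)^(27n) e^(−27n) · sqrt(2π·27n) / 13
        = (sqrt(2π·27n) / 13) · (27n/(13e))^(27n).
This matches Γ(27n+1)/13^(27n+1) with Stirling applied to Γ.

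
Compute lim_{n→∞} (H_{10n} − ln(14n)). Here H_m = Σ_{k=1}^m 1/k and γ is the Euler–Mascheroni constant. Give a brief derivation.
lim = ln(5/7) + γ

By Euler-Maclaurin, H_m = ln m + γ + O(1/m). So
  H_{10n} − ln(14n) = ln(10n) + γ − ln(14n) + O(1/n)
                       = ln(10/14) + γ + O(1/n).
Hence the limit is ln(10/14) + γ (= ln(5/7)).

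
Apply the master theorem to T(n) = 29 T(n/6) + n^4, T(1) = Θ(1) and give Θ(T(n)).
T(n) = Θ(n^4)

log_6 29 ≈ 1.879. f(n) = n^4 dominates n^(log_6 29) since 4 > 1.879, and the regularity condition a·f(n/b) = 29·(n/6)^4 = (29/1296)·n^4 ≤ c·f(n) holds with c = 29/1296 ≈ 0.0224 < 1. So this is Case 3: T(n) = Θ(f(n)) = Θ(n^4).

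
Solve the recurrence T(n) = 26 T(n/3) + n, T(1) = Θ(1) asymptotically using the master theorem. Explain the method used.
T(n) = Θ(n^(log_3 26))

Master theorem: compare f(n) = n to n^(log_3 26) where log_3 26 ≈ 2.966. Since 1 < log_3 26, we have f(n) = O(n^(log_3 26 − ε)) for some ε > 0 — Case 1. Hence T(n) = Θ(n^(log_3 26)).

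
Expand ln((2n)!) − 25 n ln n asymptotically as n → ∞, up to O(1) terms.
ln((2n)!) − 25 n ln n = −23 n ln n + 2(ln 2 − 1) n + (1/2) ln(2π·2n) + O(1/n)

Stirling: ln((2n)!) = 2n ln(2n) − 2n + (1/2) ln(2π·2n) + O(1/n).
Expand 2n ln(2n) = 2n (ln n + ln 2) = 2n ln n + 2n ln 2.
Subtract 25n ln n: leading term is (2 − 25) n ln n = −23 n ln n. The next term is 2n ln 2 − 2n = 2(ln 2 − 1) n. Then the (1/2) ln(2π·2n) correction.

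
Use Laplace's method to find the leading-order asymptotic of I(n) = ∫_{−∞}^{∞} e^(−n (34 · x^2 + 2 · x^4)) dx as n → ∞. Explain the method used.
I(n) ~ sqrt(π/(34n))

φ(x) = 34 · x^2 + 2 · x^4 has its unique global minimum at x* = 0 (since φ'(x) = 68x + 8x^3 = 0 only at x = 0 for real x with both coefficients positive, and φ → ∞ as |x| → ∞). At x* = 0, φ(0) = 0 and φ''(0) = 68. Laplace's method then gives
  I(n) ~ sqrt(2π / (n · φ''(0))) · e^(−n φ(0)) = sqrt(2π / (68n)) = sqrt(π/(34n)).
The 2 · x^4 term contributes only at subleading order (an O(1/n) relative correction).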